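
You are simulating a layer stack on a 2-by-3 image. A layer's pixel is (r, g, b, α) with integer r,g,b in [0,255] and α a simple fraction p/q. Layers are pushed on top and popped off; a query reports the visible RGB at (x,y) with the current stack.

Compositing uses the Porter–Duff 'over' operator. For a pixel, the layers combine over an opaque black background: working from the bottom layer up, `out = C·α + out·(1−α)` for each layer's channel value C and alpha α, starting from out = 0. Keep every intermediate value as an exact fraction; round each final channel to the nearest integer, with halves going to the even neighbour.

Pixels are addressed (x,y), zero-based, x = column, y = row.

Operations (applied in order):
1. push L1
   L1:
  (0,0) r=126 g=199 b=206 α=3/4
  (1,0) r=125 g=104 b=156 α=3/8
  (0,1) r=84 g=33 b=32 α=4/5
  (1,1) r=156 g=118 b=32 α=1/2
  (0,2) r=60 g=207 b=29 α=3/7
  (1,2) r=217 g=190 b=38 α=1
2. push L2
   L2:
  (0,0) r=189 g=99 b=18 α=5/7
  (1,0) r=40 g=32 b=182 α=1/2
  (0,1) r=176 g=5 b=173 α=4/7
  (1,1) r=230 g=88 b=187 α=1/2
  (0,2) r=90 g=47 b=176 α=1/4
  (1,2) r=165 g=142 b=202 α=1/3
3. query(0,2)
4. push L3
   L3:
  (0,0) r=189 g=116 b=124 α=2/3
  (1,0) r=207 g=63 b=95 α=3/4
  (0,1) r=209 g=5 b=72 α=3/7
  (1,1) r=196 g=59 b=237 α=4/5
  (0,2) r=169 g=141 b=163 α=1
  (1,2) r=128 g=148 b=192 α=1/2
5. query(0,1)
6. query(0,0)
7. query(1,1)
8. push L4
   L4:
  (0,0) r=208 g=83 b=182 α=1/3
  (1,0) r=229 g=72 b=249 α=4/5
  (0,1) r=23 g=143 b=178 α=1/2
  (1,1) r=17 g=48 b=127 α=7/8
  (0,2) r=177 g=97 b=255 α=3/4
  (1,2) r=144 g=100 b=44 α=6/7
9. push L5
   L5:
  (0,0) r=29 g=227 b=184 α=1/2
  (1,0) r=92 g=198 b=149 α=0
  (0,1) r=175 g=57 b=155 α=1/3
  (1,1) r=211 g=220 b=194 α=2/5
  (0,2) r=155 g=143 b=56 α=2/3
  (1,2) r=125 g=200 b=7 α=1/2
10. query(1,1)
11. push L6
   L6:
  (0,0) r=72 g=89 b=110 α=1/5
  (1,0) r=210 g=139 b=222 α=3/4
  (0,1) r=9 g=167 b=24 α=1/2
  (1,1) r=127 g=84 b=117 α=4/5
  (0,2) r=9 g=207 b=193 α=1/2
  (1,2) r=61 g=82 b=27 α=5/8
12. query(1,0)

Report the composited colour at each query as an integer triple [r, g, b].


at x=0,y=2 over L1,L2:
L1 α=3/7: [180/7, 621/7, 87/7]
L2 α=1/4: [585/14, 548/7, 1493/28]
→ [42, 78, 53]

(0,1) stack=L1,L2,L3; from [0,0,0]:
L1 α=4/5: [336/5, 132/5, 128/5]
L2 α=4/7: [4528/35, 496/35, 3844/35]
L3 α=3/7: [40057/245, 2509/245, 22936/245]
→ [163, 10, 94]

query (0,0) [L1,L2,L3] — begin 0,0,0
L1 α=3/4: [189/2, 597/4, 309/2]
L2 α=5/7: [162, 1587/14, 57]
L3 α=2/3: [180, 4835/42, 305/3]
= [180, 115, 102]

query (1,1) [L1,L2,L3] — begin 0,0,0
+L1 (α=1/2) → [78, 59, 16]
+L2 (α=1/2) → [154, 147/2, 203/2]
+L3 (α=4/5) → [938/5, 619/10, 2099/10]
rounded: [188, 62, 210]

at x=1,y=1 over L1,L2,L3,L4,L5:
after L1 α=1/2: [78, 59, 16]
after L2 α=1/2: [154, 147/2, 203/2]
after L3 α=4/5: [938/5, 619/10, 2099/10]
after L4 α=7/8: [1533/40, 3979/80, 10989/80]
after L5 α=2/5: [21479/200, 47137/400, 64007/400]
rounded: [107, 118, 160]

query (1,0) [L1,L2,L3,L4,L5,L6] — begin 0,0,0
+L1 (α=3/8) → [375/8, 39, 117/2]
+L2 (α=1/2) → [695/16, 71/2, 481/4]
+L3 (α=3/4) → [10631/64, 449/8, 1621/16]
+L4 (α=4/5) → [13851/64, 2753/40, 17557/80]
+L5 (α=0) → [13851/64, 2753/40, 17557/80]
+L6 (α=3/4) → [54171/256, 19433/160, 70837/320]
= [212, 121, 221]


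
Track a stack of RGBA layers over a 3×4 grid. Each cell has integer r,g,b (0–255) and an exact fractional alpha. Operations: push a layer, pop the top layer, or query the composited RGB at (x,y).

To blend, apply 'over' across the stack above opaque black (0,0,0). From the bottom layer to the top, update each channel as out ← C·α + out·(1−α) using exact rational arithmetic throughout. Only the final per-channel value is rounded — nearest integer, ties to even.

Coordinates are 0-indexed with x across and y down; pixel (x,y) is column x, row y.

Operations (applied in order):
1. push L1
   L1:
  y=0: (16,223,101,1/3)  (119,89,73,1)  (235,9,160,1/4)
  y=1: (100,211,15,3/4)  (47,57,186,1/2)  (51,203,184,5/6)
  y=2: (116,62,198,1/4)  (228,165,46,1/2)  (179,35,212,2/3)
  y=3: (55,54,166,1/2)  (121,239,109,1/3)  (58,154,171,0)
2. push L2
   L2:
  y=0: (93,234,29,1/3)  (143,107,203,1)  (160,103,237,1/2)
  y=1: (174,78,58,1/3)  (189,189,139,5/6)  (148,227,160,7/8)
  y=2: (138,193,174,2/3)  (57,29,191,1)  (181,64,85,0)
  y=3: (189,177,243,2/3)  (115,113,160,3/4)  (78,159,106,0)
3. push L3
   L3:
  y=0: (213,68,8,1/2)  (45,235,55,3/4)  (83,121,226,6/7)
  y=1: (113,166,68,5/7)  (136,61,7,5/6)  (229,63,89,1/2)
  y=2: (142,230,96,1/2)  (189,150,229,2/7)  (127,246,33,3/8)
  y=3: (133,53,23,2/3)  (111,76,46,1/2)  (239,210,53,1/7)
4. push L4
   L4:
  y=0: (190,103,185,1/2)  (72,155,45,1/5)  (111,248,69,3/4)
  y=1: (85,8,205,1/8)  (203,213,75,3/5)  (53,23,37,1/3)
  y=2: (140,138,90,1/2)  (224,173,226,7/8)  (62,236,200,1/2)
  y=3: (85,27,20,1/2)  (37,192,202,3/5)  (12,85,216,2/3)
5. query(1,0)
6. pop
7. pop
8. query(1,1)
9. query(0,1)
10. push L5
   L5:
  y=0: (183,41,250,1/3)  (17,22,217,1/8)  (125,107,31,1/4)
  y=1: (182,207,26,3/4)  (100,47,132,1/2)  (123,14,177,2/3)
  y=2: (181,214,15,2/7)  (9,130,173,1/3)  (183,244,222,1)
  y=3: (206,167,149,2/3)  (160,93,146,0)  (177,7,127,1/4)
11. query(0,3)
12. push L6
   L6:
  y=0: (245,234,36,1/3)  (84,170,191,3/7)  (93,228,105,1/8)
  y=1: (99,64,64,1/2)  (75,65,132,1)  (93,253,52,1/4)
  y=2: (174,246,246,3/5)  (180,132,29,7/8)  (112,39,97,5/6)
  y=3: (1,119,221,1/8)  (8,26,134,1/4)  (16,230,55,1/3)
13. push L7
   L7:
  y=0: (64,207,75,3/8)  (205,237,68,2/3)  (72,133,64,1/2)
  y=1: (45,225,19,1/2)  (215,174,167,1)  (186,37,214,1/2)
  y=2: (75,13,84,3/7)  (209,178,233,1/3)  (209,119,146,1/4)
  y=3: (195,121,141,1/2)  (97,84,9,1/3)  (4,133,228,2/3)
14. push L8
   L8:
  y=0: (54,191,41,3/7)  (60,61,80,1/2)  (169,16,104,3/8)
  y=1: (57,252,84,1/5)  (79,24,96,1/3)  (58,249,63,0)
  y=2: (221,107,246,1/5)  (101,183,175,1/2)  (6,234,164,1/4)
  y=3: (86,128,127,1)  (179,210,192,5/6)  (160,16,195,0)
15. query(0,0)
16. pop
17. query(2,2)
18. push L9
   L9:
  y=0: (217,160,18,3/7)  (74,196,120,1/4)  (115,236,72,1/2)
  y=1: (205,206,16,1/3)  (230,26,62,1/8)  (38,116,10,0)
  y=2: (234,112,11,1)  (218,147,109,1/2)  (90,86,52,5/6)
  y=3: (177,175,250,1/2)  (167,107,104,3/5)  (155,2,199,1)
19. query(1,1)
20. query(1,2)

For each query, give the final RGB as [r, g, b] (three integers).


(1,0) stack=L1,L2,L3,L4; from [0,0,0]:
L1 α=1: [119, 89, 73]
L2 α=1: [143, 107, 203]
L3 α=3/4: [139/2, 203, 92]
L4 α=1/5: [70, 967/5, 413/5]
→ [70, 193, 83]

at x=1,y=1 over L1,L2:
+L1 (α=1/2) → [47/2, 57/2, 93]
+L2 (α=5/6) → [1937/12, 649/4, 394/3]
→ [161, 162, 131]

(0,1) stack=L1,L2; from [0,0,0]:
after L1 α=3/4: [75, 633/4, 45/4]
after L2 α=1/3: [108, 263/2, 161/6]
rounded: [108, 132, 27]

(0,3) stack=L1,L2,L5; from [0,0,0]:
+L1 (α=1/2) → [55/2, 27, 83]
+L2 (α=2/3) → [811/6, 127, 569/3]
+L5 (α=2/3) → [3283/18, 461/3, 1463/9]
→ [182, 154, 163]

query (0,0) [L1,L2,L5,L6,L7,L8] — begin 0,0,0
L1 α=1/3: [16/3, 223/3, 101/3]
L2 α=1/3: [311/9, 1148/9, 289/9]
L5 α=1/3: [2269/27, 2665/27, 2828/27]
L6 α=1/3: [11153/81, 11648/81, 6628/81]
L7 α=3/8: [71317/648, 108541/648, 51365/648]
L8 α=3/7: [97561/1134, 201367/1134, 71291/1134]
= [86, 178, 63]

query (2,2) [L1,L2,L5,L6,L7] — begin 0,0,0
+L1 (α=2/3) → [358/3, 70/3, 424/3]
+L2 (α=0) → [358/3, 70/3, 424/3]
+L5 (α=1) → [183, 244, 222]
+L6 (α=5/6) → [743/6, 439/6, 707/6]
+L7 (α=1/4) → [1161/8, 677/8, 999/8]
= [145, 85, 125]

(1,1) stack=L1,L2,L5,L6,L7,L9; from [0,0,0]:
+L1 (α=1/2) → [47/2, 57/2, 93]
+L2 (α=5/6) → [1937/12, 649/4, 394/3]
+L5 (α=1/2) → [3137/24, 837/8, 395/3]
+L6 (α=1) → [75, 65, 132]
+L7 (α=1) → [215, 174, 167]
+L9 (α=1/8) → [1735/8, 311/2, 1231/8]
rounded: [217, 156, 154]

(1,2) stack=L1,L2,L5,L6,L7,L9; from [0,0,0]:
after L1 α=1/2: [114, 165/2, 23]
after L2 α=1: [57, 29, 191]
after L5 α=1/3: [41, 188/3, 185]
after L6 α=7/8: [1301/8, 370/3, 97/2]
after L7 α=1/3: [2137/12, 1274/9, 110]
after L9 α=1/2: [4753/24, 2597/18, 219/2]
rounded: [198, 144, 110]


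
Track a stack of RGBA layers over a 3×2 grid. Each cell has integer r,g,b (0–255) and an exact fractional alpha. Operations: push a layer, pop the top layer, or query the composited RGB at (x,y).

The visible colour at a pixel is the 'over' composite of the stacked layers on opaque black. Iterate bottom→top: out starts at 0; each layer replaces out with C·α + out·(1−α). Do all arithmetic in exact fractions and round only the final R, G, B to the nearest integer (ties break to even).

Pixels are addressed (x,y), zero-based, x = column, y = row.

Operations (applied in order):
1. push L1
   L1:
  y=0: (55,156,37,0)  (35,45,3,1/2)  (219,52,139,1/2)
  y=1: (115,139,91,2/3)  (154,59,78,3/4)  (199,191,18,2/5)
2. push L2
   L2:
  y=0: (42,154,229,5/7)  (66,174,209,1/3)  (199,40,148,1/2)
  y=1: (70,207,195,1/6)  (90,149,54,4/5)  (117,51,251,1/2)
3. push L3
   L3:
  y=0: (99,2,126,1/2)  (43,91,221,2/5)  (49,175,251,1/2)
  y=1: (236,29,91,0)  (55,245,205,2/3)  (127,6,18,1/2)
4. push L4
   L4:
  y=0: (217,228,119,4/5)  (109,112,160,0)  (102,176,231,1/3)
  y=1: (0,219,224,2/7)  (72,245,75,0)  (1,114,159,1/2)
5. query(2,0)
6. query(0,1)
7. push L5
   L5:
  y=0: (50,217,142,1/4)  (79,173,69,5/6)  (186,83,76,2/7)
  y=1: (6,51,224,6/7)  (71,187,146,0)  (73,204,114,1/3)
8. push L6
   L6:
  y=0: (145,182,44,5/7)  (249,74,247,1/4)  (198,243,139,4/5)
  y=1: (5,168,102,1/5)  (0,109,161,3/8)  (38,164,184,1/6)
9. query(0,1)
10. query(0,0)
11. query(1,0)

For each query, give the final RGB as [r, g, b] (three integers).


(2,0) stack=L1,L2,L3,L4; from [0,0,0]:
+L1 (α=1/2) → [219/2, 26, 139/2]
+L2 (α=1/2) → [617/4, 33, 435/4]
+L3 (α=1/2) → [813/8, 104, 1439/8]
+L4 (α=1/3) → [407/4, 128, 2363/12]
→ [102, 128, 197]

at x=0,y=1 over L1,L2,L3,L4:
after L1 α=2/3: [230/3, 278/3, 182/3]
after L2 α=1/6: [680/9, 2011/18, 1495/18]
after L3 α=0: [680/9, 2011/18, 1495/18]
after L4 α=2/7: [3400/63, 17939/126, 15539/126]
= [54, 142, 123]

query (0,1) [L1,L2,L3,L4,L5,L6] — begin 0,0,0
L1 α=2/3: [230/3, 278/3, 182/3]
L2 α=1/6: [680/9, 2011/18, 1495/18]
L3 α=0: [680/9, 2011/18, 1495/18]
L4 α=2/7: [3400/63, 17939/126, 15539/126]
L5 α=6/7: [5668/441, 56495/882, 184883/882]
L6 α=1/5: [24877/2205, 187078/2205, 414748/2205]
= [11, 85, 188]

at x=0,y=0 over L1,L2,L3,L4,L5,L6:
+L1 (α=0) → [0, 0, 0]
+L2 (α=5/7) → [30, 110, 1145/7]
+L3 (α=1/2) → [129/2, 56, 2027/14]
+L4 (α=4/5) → [373/2, 968/5, 8691/70]
+L5 (α=1/4) → [1219/8, 3989/20, 36013/280]
+L6 (α=5/7) → [4119/28, 13089/70, 66813/980]
rounded: [147, 187, 68]

(1,0) stack=L1,L2,L3,L4,L5,L6; from [0,0,0]:
+L1 (α=1/2) → [35/2, 45/2, 3/2]
+L2 (α=1/3) → [101/3, 73, 212/3]
+L3 (α=2/5) → [187/5, 401/5, 654/5]
+L4 (α=0) → [187/5, 401/5, 654/5]
+L5 (α=5/6) → [1081/15, 2363/15, 793/10]
+L6 (α=1/4) → [1163/10, 2733/20, 4849/40]
= [116, 137, 121]


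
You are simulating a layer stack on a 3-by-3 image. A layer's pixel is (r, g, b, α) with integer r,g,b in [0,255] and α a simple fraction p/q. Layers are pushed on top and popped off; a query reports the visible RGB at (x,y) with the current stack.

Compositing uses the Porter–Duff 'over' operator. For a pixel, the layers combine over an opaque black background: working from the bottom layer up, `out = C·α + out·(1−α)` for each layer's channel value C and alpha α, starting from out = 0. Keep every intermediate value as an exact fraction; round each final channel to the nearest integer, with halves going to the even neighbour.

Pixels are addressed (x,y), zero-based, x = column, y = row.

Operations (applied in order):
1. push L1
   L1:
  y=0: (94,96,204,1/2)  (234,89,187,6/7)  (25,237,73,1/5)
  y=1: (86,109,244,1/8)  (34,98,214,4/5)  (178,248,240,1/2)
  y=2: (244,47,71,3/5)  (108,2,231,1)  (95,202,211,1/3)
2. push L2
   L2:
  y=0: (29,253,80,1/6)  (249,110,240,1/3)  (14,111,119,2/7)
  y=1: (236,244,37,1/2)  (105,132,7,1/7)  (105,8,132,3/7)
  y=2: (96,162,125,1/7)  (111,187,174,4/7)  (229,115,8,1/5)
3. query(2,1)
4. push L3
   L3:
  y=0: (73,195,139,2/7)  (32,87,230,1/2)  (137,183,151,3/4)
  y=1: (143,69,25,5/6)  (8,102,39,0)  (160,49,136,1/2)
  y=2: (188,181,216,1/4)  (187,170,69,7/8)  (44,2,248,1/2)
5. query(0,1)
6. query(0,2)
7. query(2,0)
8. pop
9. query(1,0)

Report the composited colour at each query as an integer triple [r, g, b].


(2,1) stack=L1,L2; from [0,0,0]:
L1 α=1/2: [89, 124, 120]
L2 α=3/7: [671/7, 520/7, 876/7]
= [96, 74, 125]

query (0,1) [L1,L2,L3] — begin 0,0,0
+L1 (α=1/8) → [43/4, 109/8, 61/2]
+L2 (α=1/2) → [987/8, 2061/16, 135/4]
+L3 (α=5/6) → [6707/48, 2527/32, 635/24]
= [140, 79, 26]

(0,2) stack=L1,L2,L3; from [0,0,0]:
+L1 (α=3/5) → [732/5, 141/5, 213/5]
+L2 (α=1/7) → [696/5, 1656/35, 1903/35]
+L3 (α=1/4) → [757/5, 11303/140, 13269/140]
→ [151, 81, 95]

query (2,0) [L1,L2,L3] — begin 0,0,0
L1 α=1/5: [5, 237/5, 73/5]
L2 α=2/7: [53/7, 459/7, 311/7]
L3 α=3/4: [1465/14, 2151/14, 1741/14]
= [105, 154, 124]

(1,0) stack=L1,L2; from [0,0,0]:
after L1 α=6/7: [1404/7, 534/7, 1122/7]
after L2 α=1/3: [1517/7, 1838/21, 1308/7]
→ [217, 88, 187]


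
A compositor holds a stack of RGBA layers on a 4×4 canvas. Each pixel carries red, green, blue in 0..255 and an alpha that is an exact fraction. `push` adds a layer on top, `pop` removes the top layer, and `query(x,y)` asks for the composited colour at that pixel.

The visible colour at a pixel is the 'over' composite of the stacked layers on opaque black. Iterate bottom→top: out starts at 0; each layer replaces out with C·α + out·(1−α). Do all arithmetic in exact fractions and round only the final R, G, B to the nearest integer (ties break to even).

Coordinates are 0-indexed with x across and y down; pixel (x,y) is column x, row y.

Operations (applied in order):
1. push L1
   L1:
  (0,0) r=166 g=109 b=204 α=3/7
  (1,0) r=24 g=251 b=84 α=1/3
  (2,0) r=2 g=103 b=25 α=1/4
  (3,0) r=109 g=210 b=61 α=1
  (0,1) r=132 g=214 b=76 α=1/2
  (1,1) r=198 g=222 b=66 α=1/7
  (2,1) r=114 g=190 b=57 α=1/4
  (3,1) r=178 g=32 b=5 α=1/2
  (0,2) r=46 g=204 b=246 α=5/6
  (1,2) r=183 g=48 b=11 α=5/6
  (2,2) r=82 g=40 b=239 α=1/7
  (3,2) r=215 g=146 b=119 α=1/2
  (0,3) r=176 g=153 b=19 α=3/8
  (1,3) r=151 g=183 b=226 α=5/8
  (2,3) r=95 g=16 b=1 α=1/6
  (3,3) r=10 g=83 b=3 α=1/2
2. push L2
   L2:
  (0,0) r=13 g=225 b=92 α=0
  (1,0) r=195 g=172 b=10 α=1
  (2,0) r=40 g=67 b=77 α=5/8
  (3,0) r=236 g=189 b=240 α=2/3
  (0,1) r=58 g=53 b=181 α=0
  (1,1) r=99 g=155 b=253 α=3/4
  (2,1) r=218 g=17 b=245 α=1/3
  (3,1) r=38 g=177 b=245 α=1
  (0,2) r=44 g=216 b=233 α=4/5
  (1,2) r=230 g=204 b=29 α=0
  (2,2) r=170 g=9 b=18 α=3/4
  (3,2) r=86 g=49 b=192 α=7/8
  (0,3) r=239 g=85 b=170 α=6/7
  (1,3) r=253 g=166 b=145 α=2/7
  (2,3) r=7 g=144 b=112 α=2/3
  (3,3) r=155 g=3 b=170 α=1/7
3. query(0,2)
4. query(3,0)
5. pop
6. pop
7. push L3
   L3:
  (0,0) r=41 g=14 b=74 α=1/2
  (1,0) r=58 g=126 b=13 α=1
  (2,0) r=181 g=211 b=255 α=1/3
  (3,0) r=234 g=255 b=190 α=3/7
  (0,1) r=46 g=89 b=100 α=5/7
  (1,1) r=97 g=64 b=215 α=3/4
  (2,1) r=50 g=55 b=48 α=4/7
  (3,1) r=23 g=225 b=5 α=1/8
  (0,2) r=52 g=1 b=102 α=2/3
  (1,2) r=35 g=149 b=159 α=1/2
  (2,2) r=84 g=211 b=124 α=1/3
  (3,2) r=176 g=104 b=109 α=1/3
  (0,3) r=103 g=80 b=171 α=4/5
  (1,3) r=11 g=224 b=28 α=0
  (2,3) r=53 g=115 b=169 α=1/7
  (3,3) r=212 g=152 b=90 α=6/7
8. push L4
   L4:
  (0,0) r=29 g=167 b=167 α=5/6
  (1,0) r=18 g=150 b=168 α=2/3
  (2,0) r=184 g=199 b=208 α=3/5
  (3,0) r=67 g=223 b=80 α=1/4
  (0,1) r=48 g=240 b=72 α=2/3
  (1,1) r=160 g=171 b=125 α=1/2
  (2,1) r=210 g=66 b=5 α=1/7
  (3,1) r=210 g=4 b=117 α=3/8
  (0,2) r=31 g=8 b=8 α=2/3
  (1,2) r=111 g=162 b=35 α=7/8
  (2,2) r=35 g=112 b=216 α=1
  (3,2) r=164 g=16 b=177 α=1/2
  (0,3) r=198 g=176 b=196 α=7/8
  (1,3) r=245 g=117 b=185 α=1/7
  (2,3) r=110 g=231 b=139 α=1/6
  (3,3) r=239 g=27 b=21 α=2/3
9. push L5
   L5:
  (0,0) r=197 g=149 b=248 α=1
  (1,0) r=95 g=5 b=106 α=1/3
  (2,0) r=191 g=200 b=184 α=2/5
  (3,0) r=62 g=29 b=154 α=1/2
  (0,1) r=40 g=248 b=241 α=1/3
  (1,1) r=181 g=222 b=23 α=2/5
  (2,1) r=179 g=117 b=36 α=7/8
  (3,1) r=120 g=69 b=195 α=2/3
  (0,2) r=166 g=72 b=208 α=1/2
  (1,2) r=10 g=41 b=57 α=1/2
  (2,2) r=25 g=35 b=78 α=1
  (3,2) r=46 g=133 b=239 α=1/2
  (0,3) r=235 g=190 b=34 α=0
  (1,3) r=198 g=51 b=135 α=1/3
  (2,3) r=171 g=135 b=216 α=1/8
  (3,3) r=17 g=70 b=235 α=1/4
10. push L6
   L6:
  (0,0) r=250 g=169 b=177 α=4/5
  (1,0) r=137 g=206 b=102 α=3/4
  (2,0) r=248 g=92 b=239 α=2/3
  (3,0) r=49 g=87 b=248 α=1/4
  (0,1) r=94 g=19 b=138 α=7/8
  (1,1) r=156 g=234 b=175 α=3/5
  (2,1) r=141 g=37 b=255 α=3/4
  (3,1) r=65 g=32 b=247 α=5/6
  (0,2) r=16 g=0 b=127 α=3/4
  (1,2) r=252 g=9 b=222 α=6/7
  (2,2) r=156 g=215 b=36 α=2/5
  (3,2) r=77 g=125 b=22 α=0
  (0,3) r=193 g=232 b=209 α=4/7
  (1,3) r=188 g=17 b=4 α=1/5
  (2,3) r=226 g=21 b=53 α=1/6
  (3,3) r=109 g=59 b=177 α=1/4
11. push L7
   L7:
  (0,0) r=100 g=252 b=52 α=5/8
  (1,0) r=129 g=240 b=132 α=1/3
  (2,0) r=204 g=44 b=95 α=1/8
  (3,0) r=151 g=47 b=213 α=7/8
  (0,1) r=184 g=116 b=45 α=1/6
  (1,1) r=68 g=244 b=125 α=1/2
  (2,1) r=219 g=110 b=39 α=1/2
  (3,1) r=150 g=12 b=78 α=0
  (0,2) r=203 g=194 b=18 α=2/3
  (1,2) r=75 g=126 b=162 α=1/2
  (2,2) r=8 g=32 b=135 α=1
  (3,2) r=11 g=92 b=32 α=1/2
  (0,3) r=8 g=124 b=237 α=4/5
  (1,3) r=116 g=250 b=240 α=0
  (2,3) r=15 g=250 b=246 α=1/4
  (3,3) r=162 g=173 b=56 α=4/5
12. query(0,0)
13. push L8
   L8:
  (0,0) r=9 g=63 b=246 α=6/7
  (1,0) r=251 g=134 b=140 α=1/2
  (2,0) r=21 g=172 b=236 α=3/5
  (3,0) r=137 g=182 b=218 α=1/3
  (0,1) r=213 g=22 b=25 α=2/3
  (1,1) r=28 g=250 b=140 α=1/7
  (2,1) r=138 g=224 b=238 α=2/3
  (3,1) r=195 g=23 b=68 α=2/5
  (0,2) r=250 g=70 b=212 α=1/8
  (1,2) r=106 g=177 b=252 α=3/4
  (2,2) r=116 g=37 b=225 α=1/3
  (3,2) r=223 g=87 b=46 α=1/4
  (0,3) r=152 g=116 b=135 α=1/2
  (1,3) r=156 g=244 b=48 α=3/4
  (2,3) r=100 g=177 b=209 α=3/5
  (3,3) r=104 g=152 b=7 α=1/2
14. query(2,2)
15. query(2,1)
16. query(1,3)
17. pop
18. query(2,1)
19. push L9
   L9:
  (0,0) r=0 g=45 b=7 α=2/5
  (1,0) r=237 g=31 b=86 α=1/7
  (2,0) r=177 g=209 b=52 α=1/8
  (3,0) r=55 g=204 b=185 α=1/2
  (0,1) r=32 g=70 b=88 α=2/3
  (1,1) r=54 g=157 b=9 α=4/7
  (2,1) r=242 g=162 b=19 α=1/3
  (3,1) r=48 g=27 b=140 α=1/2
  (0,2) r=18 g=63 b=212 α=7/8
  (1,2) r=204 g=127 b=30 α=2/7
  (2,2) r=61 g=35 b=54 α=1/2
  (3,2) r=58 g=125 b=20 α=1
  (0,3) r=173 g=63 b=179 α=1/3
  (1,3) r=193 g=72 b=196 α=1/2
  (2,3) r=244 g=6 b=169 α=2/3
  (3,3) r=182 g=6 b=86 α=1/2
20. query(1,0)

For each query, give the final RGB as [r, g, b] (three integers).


query (0,2) [L1,L2] — begin 0,0,0
L1 α=5/6: [115/3, 170, 205]
L2 α=4/5: [643/15, 1034/5, 1137/5]
→ [43, 207, 227]

(3,0) stack=L1,L2; from [0,0,0]:
after L1 α=1: [109, 210, 61]
after L2 α=2/3: [581/3, 196, 541/3]
rounded: [194, 196, 180]

(0,0) stack=L3,L4,L5,L6,L7; from [0,0,0]:
+L3 (α=1/2) → [41/2, 7, 37]
+L4 (α=5/6) → [331/12, 421/3, 436/3]
+L5 (α=1) → [197, 149, 248]
+L6 (α=4/5) → [1197/5, 165, 956/5]
+L7 (α=5/8) → [6091/40, 1755/8, 521/5]
= [152, 219, 104]

query (2,2) [L3,L4,L5,L6,L7,L8] — begin 0,0,0
+L3 (α=1/3) → [28, 211/3, 124/3]
+L4 (α=1) → [35, 112, 216]
+L5 (α=1) → [25, 35, 78]
+L6 (α=2/5) → [387/5, 107, 306/5]
+L7 (α=1) → [8, 32, 135]
+L8 (α=1/3) → [44, 101/3, 165]
= [44, 34, 165]

(2,1) stack=L3,L4,L5,L6,L7,L8; from [0,0,0]:
after L3 α=4/7: [200/7, 220/7, 192/7]
after L4 α=1/7: [2670/49, 1782/49, 1187/49]
after L5 α=7/8: [64067/392, 41913/392, 13535/392]
after L6 α=3/4: [229883/1568, 85425/1568, 313415/1568]
after L7 α=1/2: [573275/3136, 257905/3136, 374567/3136]
after L8 α=2/3: [1438811/9408, 1662833/9408, 1867303/9408]
rounded: [153, 177, 198]

(1,3) stack=L3,L4,L5,L6,L7,L8; from [0,0,0]:
L3 α=0: [0, 0, 0]
L4 α=1/7: [35, 117/7, 185/7]
L5 α=1/3: [268/3, 197/7, 1315/21]
L6 α=1/5: [1636/15, 907/35, 5344/105]
L7 α=0: [1636/15, 907/35, 5344/105]
L8 α=3/4: [2164/15, 26527/140, 5116/105]
= [144, 189, 49]

(2,1) stack=L3,L4,L5,L6,L7; from [0,0,0]:
+L3 (α=4/7) → [200/7, 220/7, 192/7]
+L4 (α=1/7) → [2670/49, 1782/49, 1187/49]
+L5 (α=7/8) → [64067/392, 41913/392, 13535/392]
+L6 (α=3/4) → [229883/1568, 85425/1568, 313415/1568]
+L7 (α=1/2) → [573275/3136, 257905/3136, 374567/3136]
→ [183, 82, 119]

at x=1,y=0 over L3,L4,L5,L6,L7,L9:
L3 α=1: [58, 126, 13]
L4 α=2/3: [94/3, 142, 349/3]
L5 α=1/3: [473/9, 289/3, 1016/9]
L6 α=3/4: [1043/9, 2143/12, 1885/18]
L7 α=1/3: [3247/27, 3583/18, 3073/27]
L9 α=1/7: [8627/63, 3676/21, 6920/63]
= [137, 175, 110]


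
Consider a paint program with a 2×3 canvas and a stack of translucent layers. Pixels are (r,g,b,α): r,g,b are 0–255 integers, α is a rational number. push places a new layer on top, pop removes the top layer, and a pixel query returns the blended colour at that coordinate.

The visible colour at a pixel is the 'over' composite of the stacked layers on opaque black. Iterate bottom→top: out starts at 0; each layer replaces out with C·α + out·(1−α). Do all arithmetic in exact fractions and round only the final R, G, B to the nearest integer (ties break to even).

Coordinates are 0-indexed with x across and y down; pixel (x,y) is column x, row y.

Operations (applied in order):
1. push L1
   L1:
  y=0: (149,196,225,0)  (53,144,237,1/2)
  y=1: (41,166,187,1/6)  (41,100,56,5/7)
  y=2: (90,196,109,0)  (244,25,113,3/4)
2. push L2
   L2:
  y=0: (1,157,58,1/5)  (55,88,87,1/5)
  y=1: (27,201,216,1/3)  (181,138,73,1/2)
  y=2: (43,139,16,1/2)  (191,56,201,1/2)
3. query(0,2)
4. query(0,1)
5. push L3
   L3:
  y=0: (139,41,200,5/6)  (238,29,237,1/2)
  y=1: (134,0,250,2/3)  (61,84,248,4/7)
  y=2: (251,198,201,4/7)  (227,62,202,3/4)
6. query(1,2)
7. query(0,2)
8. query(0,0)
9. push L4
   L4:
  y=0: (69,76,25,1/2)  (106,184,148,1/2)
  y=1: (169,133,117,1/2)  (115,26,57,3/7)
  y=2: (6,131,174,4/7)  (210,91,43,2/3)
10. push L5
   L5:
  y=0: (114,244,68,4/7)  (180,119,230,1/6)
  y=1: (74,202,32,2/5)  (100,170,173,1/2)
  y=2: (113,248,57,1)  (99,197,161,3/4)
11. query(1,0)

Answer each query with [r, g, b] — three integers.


(0,2) stack=L1,L2; from [0,0,0]:
L1 α=0: [0, 0, 0]
L2 α=1/2: [43/2, 139/2, 8]
= [22, 70, 8]

query (0,1) [L1,L2] — begin 0,0,0
L1 α=1/6: [41/6, 83/3, 187/6]
L2 α=1/3: [122/9, 769/9, 835/9]
rounded: [14, 85, 93]

(1,2) stack=L1,L2,L3; from [0,0,0]:
+L1 (α=3/4) → [183, 75/4, 339/4]
+L2 (α=1/2) → [187, 299/8, 1143/8]
+L3 (α=3/4) → [217, 1787/32, 5991/32]
→ [217, 56, 187]

(0,2) stack=L1,L2,L3; from [0,0,0]:
+L1 (α=0) → [0, 0, 0]
+L2 (α=1/2) → [43/2, 139/2, 8]
+L3 (α=4/7) → [2137/14, 2001/14, 828/7]
= [153, 143, 118]

query (0,0) [L1,L2,L3] — begin 0,0,0
after L1 α=0: [0, 0, 0]
after L2 α=1/5: [1/5, 157/5, 58/5]
after L3 α=5/6: [1738/15, 197/5, 843/5]
rounded: [116, 39, 169]

query (1,0) [L1,L2,L3,L4,L5] — begin 0,0,0
after L1 α=1/2: [53/2, 72, 237/2]
after L2 α=1/5: [161/5, 376/5, 561/5]
after L3 α=1/2: [1351/10, 521/10, 873/5]
after L4 α=1/2: [2411/20, 2361/20, 1613/10]
after L5 α=1/6: [3131/24, 2837/24, 691/4]
rounded: [130, 118, 173]


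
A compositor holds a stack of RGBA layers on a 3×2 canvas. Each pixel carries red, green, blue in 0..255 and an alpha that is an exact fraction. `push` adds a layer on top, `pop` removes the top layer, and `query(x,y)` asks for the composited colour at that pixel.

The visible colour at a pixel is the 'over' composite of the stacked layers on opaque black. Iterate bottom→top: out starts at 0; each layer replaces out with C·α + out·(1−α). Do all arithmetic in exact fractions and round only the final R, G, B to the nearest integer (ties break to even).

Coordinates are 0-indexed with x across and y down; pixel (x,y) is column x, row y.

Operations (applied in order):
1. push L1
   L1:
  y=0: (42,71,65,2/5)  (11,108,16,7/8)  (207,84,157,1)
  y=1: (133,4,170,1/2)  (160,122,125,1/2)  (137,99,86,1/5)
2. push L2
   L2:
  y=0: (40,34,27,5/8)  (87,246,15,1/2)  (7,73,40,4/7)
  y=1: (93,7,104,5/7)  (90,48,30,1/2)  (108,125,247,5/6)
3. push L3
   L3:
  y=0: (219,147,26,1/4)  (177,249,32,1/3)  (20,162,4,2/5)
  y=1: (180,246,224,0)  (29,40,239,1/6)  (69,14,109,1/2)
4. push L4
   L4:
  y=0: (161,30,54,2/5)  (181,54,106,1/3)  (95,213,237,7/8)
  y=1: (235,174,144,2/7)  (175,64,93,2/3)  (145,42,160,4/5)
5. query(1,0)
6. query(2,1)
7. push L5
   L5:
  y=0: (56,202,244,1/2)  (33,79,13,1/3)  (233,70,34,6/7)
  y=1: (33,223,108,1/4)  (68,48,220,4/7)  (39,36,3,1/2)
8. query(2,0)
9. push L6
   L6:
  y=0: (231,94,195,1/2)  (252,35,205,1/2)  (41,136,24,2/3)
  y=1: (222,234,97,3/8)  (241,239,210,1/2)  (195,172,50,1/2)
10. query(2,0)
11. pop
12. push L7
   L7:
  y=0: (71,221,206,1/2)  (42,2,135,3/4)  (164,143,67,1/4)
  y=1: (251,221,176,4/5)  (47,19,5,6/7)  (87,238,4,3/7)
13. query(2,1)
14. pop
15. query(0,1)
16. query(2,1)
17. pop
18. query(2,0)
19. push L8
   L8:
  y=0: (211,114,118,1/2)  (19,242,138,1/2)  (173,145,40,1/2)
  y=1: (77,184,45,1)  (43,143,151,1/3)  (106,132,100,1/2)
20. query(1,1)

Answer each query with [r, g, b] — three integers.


query (1,0) [L1,L2,L3,L4] — begin 0,0,0
+L1 (α=7/8) → [77/8, 189/2, 14]
+L2 (α=1/2) → [773/16, 681/4, 29/2]
+L3 (α=1/3) → [2189/24, 393/2, 61/3]
+L4 (α=1/3) → [4361/36, 149, 440/9]
= [121, 149, 49]

(2,1) stack=L1,L2,L3,L4; from [0,0,0]:
+L1 (α=1/5) → [137/5, 99/5, 86/5]
+L2 (α=5/6) → [2837/30, 1612/15, 2087/10]
+L3 (α=1/2) → [4907/60, 911/15, 3177/20]
+L4 (α=4/5) → [39707/300, 3431/75, 15977/100]
rounded: [132, 46, 160]

(2,0) stack=L1,L2,L3,L4,L5; from [0,0,0]:
+L1 (α=1) → [207, 84, 157]
+L2 (α=4/7) → [649/7, 544/7, 631/7]
+L3 (α=2/5) → [2227/35, 780/7, 1949/35]
+L4 (α=7/8) → [12751/140, 11217/56, 30007/140]
+L5 (α=6/7) → [208471/980, 34737/392, 58567/980]
rounded: [213, 89, 60]

at x=2,y=0 over L1,L2,L3,L4,L5,L6:
L1 α=1: [207, 84, 157]
L2 α=4/7: [649/7, 544/7, 631/7]
L3 α=2/5: [2227/35, 780/7, 1949/35]
L4 α=7/8: [12751/140, 11217/56, 30007/140]
L5 α=6/7: [208471/980, 34737/392, 58567/980]
L6 α=2/3: [96277/980, 141361/1176, 105607/2940]
= [98, 120, 36]

at x=2,y=1 over L1,L2,L3,L4,L5,L7:
L1 α=1/5: [137/5, 99/5, 86/5]
L2 α=5/6: [2837/30, 1612/15, 2087/10]
L3 α=1/2: [4907/60, 911/15, 3177/20]
L4 α=4/5: [39707/300, 3431/75, 15977/100]
L5 α=1/2: [51407/600, 6131/150, 16277/200]
L7 α=3/7: [90557/1050, 65812/525, 2411/50]
→ [86, 125, 48]

at x=0,y=1 over L1,L2,L3,L4,L5:
+L1 (α=1/2) → [133/2, 2, 85]
+L2 (α=5/7) → [598/7, 39/7, 690/7]
+L3 (α=0) → [598/7, 39/7, 690/7]
+L4 (α=2/7) → [6280/49, 2631/49, 5466/49]
+L5 (α=1/4) → [20457/196, 4705/49, 10845/98]
rounded: [104, 96, 111]

query (2,1) [L1,L2,L3,L4,L5] — begin 0,0,0
+L1 (α=1/5) → [137/5, 99/5, 86/5]
+L2 (α=5/6) → [2837/30, 1612/15, 2087/10]
+L3 (α=1/2) → [4907/60, 911/15, 3177/20]
+L4 (α=4/5) → [39707/300, 3431/75, 15977/100]
+L5 (α=1/2) → [51407/600, 6131/150, 16277/200]
→ [86, 41, 81]

at x=2,y=0 over L1,L2,L3,L4:
L1 α=1: [207, 84, 157]
L2 α=4/7: [649/7, 544/7, 631/7]
L3 α=2/5: [2227/35, 780/7, 1949/35]
L4 α=7/8: [12751/140, 11217/56, 30007/140]
rounded: [91, 200, 214]

(1,1) stack=L1,L2,L3,L4,L8; from [0,0,0]:
L1 α=1/2: [80, 61, 125/2]
L2 α=1/2: [85, 109/2, 185/4]
L3 α=1/6: [227/3, 625/12, 627/8]
L4 α=2/3: [1277/9, 2161/36, 705/8]
L8 α=1/3: [2941/27, 4735/54, 1309/12]
→ [109, 88, 109]


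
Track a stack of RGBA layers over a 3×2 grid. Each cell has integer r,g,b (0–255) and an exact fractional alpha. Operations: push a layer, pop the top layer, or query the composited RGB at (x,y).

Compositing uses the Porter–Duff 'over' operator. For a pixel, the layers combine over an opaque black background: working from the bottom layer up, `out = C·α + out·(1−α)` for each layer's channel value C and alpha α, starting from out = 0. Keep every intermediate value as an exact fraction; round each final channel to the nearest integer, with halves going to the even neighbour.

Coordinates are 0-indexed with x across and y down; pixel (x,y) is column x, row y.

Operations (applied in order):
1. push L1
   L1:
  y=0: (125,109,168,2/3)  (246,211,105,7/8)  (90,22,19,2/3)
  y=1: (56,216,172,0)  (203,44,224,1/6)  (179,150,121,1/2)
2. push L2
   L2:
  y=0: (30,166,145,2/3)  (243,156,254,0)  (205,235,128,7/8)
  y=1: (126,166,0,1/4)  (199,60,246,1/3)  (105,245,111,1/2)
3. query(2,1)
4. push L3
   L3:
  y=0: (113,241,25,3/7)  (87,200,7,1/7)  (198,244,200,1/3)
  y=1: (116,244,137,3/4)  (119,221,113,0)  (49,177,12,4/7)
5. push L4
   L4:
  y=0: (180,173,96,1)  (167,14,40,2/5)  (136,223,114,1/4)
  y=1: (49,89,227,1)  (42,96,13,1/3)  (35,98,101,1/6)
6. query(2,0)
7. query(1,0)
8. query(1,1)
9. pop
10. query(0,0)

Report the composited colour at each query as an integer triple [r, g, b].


query (2,1) [L1,L2] — begin 0,0,0
L1 α=1/2: [179/2, 75, 121/2]
L2 α=1/2: [389/4, 160, 343/4]
rounded: [97, 160, 86]

query (2,0) [L1,L2,L3,L4] — begin 0,0,0
after L1 α=2/3: [60, 44/3, 38/3]
after L2 α=7/8: [1495/8, 4979/24, 1363/12]
after L3 α=1/3: [2287/12, 7907/36, 2563/18]
after L4 α=1/4: [2831/16, 10583/48, 3247/24]
rounded: [177, 220, 135]

(1,0) stack=L1,L2,L3,L4; from [0,0,0]:
+L1 (α=7/8) → [861/4, 1477/8, 735/8]
+L2 (α=0) → [861/4, 1477/8, 735/8]
+L3 (α=1/7) → [2757/14, 5231/28, 319/4]
+L4 (α=2/5) → [12947/70, 16477/140, 1277/20]
→ [185, 118, 64]

at x=1,y=1 over L1,L2,L3,L4:
+L1 (α=1/6) → [203/6, 22/3, 112/3]
+L2 (α=1/3) → [800/9, 224/9, 962/9]
+L3 (α=0) → [800/9, 224/9, 962/9]
+L4 (α=1/3) → [1978/27, 1312/27, 2041/27]
rounded: [73, 49, 76]

at x=0,y=0 over L1,L2,L3:
after L1 α=2/3: [250/3, 218/3, 112]
after L2 α=2/3: [430/9, 1214/9, 134]
after L3 α=3/7: [4771/63, 11363/63, 611/7]
rounded: [76, 180, 87]


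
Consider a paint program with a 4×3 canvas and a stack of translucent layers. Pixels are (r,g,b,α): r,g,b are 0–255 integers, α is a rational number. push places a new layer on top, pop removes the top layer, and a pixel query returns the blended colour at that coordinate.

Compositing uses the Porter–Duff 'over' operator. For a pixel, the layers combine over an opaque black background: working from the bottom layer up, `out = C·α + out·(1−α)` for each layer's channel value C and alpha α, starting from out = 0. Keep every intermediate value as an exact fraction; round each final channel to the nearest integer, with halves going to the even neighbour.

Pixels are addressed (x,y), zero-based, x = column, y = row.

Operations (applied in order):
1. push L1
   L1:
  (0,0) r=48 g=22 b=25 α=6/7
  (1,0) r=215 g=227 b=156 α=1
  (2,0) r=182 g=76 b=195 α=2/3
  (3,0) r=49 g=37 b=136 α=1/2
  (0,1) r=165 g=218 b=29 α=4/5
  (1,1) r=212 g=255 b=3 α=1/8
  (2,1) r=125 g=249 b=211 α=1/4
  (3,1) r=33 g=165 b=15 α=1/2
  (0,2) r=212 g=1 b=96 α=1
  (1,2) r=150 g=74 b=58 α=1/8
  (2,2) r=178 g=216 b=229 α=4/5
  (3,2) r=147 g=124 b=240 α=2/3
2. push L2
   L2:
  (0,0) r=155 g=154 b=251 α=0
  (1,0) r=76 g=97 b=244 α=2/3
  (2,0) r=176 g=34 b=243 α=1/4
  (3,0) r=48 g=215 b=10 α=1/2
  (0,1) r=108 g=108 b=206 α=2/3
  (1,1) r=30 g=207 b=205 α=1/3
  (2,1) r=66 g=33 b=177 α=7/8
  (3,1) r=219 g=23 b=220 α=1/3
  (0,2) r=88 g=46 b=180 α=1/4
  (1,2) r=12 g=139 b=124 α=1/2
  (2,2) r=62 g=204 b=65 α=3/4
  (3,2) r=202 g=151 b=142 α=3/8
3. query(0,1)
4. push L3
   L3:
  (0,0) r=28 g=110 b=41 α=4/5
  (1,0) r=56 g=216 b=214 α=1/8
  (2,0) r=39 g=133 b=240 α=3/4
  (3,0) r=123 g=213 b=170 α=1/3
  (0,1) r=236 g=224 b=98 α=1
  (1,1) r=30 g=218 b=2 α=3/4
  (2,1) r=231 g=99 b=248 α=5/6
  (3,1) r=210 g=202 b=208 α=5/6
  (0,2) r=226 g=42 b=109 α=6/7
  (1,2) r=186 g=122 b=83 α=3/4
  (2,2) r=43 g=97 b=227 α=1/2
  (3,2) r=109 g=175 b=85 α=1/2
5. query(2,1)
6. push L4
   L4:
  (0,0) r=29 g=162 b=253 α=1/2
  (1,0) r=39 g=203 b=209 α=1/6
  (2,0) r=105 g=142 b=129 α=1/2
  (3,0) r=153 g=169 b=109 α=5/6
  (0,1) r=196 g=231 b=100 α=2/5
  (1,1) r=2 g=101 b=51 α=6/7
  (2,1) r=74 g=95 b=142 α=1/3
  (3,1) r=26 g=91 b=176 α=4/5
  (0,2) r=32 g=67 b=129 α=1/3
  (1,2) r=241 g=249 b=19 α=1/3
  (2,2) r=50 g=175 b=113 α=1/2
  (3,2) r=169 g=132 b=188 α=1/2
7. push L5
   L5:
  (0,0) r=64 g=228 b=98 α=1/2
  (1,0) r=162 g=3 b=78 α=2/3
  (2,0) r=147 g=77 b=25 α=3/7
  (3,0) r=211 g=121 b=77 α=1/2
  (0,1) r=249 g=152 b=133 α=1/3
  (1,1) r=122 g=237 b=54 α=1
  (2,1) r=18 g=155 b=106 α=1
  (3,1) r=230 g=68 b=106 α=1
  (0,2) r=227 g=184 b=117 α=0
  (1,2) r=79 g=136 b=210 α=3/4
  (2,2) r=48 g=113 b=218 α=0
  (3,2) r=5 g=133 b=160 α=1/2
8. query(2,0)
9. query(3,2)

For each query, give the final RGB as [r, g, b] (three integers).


(0,1) stack=L1,L2; from [0,0,0]:
L1 α=4/5: [132, 872/5, 116/5]
L2 α=2/3: [116, 1952/15, 2176/15]
→ [116, 130, 145]

query (2,1) [L1,L2,L3] — begin 0,0,0
+L1 (α=1/4) → [125/4, 249/4, 211/4]
+L2 (α=7/8) → [1973/32, 1173/32, 5167/32]
+L3 (α=5/6) → [38933/192, 5671/64, 14949/64]
= [203, 89, 234]

(2,0) stack=L1,L2,L3,L4,L5; from [0,0,0]:
L1 α=2/3: [364/3, 152/3, 130]
L2 α=1/4: [135, 93/2, 633/4]
L3 α=3/4: [63, 891/8, 3513/16]
L4 α=1/2: [84, 2027/16, 5577/32]
L5 α=3/7: [111, 2951/28, 6177/56]
→ [111, 105, 110]

at x=3,y=2 over L1,L2,L3,L4,L5:
+L1 (α=2/3) → [98, 248/3, 160]
+L2 (α=3/8) → [137, 2599/24, 613/4]
+L3 (α=1/2) → [123, 6799/48, 953/8]
+L4 (α=1/2) → [146, 13135/96, 2457/16]
+L5 (α=1/2) → [151/2, 25903/192, 5017/32]
→ [76, 135, 157]


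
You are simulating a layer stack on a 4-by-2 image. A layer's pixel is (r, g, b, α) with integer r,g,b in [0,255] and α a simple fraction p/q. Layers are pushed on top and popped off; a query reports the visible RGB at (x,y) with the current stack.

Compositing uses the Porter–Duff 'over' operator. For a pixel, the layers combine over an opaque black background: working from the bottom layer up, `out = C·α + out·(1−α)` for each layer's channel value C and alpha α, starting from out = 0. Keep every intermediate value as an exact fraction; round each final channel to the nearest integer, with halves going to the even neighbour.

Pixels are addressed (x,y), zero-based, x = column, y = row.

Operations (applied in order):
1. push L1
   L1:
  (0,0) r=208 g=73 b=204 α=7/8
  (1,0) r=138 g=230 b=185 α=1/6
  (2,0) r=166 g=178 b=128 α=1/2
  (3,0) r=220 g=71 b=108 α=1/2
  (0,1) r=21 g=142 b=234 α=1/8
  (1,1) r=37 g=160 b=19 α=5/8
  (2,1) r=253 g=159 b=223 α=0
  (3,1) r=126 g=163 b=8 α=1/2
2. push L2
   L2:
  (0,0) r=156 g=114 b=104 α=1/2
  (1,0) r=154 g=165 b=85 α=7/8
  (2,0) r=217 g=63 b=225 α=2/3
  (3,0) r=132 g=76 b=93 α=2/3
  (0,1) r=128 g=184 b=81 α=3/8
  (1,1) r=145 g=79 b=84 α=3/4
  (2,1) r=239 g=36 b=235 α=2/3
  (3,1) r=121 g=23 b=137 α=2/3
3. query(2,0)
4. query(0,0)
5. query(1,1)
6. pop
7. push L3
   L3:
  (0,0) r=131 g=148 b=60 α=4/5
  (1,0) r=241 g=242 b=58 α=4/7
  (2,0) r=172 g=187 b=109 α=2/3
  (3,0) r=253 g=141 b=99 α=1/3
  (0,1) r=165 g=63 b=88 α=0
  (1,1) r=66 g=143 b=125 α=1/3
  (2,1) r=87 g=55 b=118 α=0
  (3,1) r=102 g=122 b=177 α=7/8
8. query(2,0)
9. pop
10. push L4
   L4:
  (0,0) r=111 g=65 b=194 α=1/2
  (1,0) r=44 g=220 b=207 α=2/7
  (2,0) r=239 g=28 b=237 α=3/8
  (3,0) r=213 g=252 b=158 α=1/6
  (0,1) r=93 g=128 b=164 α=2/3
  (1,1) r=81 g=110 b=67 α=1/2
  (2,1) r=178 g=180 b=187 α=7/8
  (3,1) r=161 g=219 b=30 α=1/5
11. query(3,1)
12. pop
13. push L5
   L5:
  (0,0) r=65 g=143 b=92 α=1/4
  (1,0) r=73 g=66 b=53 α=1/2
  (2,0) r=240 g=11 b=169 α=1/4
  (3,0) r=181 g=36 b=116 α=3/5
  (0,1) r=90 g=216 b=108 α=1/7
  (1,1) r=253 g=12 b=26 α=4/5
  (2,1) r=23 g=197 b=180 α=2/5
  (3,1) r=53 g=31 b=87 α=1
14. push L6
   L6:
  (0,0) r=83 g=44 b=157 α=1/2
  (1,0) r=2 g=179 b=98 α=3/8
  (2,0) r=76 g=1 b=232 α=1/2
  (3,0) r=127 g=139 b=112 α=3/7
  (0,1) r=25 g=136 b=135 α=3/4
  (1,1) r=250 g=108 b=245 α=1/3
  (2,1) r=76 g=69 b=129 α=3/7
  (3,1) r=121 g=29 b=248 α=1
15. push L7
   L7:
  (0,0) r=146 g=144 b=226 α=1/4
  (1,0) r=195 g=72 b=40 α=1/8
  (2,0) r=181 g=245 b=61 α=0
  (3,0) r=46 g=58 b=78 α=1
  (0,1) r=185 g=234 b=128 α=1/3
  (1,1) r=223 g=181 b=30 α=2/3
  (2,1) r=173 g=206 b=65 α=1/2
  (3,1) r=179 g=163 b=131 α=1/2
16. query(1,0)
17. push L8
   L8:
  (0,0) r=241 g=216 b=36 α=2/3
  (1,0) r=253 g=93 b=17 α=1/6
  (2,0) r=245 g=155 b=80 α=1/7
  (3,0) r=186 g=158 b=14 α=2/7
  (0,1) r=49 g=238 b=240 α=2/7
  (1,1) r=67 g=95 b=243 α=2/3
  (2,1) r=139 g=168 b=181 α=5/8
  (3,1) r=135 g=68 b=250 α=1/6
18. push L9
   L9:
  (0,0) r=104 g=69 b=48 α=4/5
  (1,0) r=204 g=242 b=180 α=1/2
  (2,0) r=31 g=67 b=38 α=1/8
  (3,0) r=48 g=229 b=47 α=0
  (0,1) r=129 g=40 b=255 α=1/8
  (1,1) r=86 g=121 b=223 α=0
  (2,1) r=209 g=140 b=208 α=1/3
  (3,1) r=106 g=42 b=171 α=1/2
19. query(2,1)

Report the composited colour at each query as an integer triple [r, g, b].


query (2,0) [L1,L2] — begin 0,0,0
after L1 α=1/2: [83, 89, 64]
after L2 α=2/3: [517/3, 215/3, 514/3]
= [172, 72, 171]

(0,0) stack=L1,L2; from [0,0,0]:
L1 α=7/8: [182, 511/8, 357/2]
L2 α=1/2: [169, 1423/16, 565/4]
= [169, 89, 141]

query (1,1) [L1,L2] — begin 0,0,0
L1 α=5/8: [185/8, 100, 95/8]
L2 α=3/4: [3665/32, 337/4, 2111/32]
= [115, 84, 66]

at x=2,y=0 over L1,L3:
after L1 α=1/2: [83, 89, 64]
after L3 α=2/3: [427/3, 463/3, 94]
→ [142, 154, 94]

query (3,1) [L1,L4] — begin 0,0,0
+L1 (α=1/2) → [63, 163/2, 4]
+L4 (α=1/5) → [413/5, 109, 46/5]
→ [83, 109, 9]

at x=1,y=0 over L1,L5,L6,L7:
after L1 α=1/6: [23, 115/3, 185/6]
after L5 α=1/2: [48, 313/6, 503/12]
after L6 α=3/8: [123/4, 4787/48, 6043/96]
after L7 α=1/8: [1641/32, 36965/384, 46141/768]
= [51, 96, 60]

query (2,1) [L1,L5,L6,L7,L8,L9] — begin 0,0,0
L1 α=0: [0, 0, 0]
L5 α=2/5: [46/5, 394/5, 72]
L6 α=3/7: [1324/35, 373/5, 675/7]
L7 α=1/2: [7379/70, 1403/10, 565/7]
L8 α=5/8: [70787/560, 12609/80, 4015/28]
L9 α=1/3: [129307/840, 18209/120, 2309/14]
→ [154, 152, 165]


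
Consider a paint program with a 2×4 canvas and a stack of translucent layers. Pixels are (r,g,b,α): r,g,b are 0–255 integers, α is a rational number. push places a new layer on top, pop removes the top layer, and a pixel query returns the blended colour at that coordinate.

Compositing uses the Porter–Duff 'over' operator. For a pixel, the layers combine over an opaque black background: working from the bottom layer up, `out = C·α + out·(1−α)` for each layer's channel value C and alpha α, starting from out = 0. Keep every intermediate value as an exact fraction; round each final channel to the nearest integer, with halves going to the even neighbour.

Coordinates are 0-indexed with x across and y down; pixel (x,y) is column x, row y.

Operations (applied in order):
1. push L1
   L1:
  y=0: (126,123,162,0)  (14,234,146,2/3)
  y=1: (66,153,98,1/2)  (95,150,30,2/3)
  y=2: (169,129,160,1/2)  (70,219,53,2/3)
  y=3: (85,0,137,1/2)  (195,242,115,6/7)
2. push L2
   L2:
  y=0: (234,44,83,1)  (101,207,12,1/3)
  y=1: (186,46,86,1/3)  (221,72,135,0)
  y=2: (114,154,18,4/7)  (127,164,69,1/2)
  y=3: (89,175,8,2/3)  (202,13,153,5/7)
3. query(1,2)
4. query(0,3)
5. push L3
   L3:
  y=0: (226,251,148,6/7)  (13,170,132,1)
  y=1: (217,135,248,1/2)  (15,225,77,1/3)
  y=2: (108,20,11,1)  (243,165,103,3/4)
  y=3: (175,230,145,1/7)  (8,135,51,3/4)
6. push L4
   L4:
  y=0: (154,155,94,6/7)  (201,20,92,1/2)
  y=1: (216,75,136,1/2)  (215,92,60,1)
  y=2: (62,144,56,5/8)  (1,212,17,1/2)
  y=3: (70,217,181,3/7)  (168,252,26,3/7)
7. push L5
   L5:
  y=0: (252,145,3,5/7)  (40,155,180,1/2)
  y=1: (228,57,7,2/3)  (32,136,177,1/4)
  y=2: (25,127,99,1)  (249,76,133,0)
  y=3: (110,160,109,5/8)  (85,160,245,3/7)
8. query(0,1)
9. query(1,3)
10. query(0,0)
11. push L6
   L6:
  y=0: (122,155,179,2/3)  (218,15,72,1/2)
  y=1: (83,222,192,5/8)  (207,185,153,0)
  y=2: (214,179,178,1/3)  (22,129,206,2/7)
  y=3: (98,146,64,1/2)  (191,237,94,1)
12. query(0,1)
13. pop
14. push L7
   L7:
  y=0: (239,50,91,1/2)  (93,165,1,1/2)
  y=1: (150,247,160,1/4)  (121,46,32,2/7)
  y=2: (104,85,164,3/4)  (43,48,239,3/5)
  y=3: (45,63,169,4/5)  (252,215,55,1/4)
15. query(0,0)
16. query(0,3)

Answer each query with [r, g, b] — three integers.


(1,2) stack=L1,L2; from [0,0,0]:
L1 α=2/3: [140/3, 146, 106/3]
L2 α=1/2: [521/6, 155, 313/6]
rounded: [87, 155, 52]

at x=0,y=3 over L1,L2:
after L1 α=1/2: [85/2, 0, 137/2]
after L2 α=2/3: [147/2, 350/3, 169/6]
= [74, 117, 28]

at x=0,y=1 over L1,L2,L3,L4,L5:
L1 α=1/2: [33, 153/2, 49]
L2 α=1/3: [84, 199/3, 184/3]
L3 α=1/2: [301/2, 302/3, 464/3]
L4 α=1/2: [733/4, 527/6, 436/3]
L5 α=2/3: [2557/12, 1211/18, 478/9]
= [213, 67, 53]

query (1,3) [L1,L2,L3,L4,L5] — begin 0,0,0
+L1 (α=6/7) → [1170/7, 1452/7, 690/7]
+L2 (α=5/7) → [9410/49, 3359/49, 6735/49]
+L3 (α=3/4) → [5293/98, 5801/49, 3558/49]
+L4 (α=3/7) → [35282/343, 60248/343, 18054/343]
+L5 (α=3/7) → [228593/2401, 405632/2401, 324321/2401]
→ [95, 169, 135]

query (0,0) [L1,L2,L3,L4,L5] — begin 0,0,0
+L1 (α=0) → [0, 0, 0]
+L2 (α=1) → [234, 44, 83]
+L3 (α=6/7) → [1590/7, 1550/7, 971/7]
+L4 (α=6/7) → [8058/49, 8060/49, 4919/49]
+L5 (α=5/7) → [77856/343, 51645/343, 10573/343]
= [227, 151, 31]

at x=0,y=1 over L1,L2,L3,L4,L5,L6:
+L1 (α=1/2) → [33, 153/2, 49]
+L2 (α=1/3) → [84, 199/3, 184/3]
+L3 (α=1/2) → [301/2, 302/3, 464/3]
+L4 (α=1/2) → [733/4, 527/6, 436/3]
+L5 (α=2/3) → [2557/12, 1211/18, 478/9]
+L6 (α=5/8) → [4217/32, 7871/48, 1679/12]
rounded: [132, 164, 140]

at x=0,y=0 over L1,L2,L3,L4,L5,L7:
after L1 α=0: [0, 0, 0]
after L2 α=1: [234, 44, 83]
after L3 α=6/7: [1590/7, 1550/7, 971/7]
after L4 α=6/7: [8058/49, 8060/49, 4919/49]
after L5 α=5/7: [77856/343, 51645/343, 10573/343]
after L7 α=1/2: [159833/686, 68795/686, 20893/343]
→ [233, 100, 61]

query (0,3) [L1,L2,L3,L4,L5,L7] — begin 0,0,0
after L1 α=1/2: [85/2, 0, 137/2]
after L2 α=2/3: [147/2, 350/3, 169/6]
after L3 α=1/7: [88, 930/7, 314/7]
after L4 α=3/7: [562/7, 8277/49, 5057/49]
after L5 α=5/8: [692/7, 64031/392, 10469/98]
after L7 α=4/5: [1952/35, 32563/392, 76717/490]
= [56, 83, 157]
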